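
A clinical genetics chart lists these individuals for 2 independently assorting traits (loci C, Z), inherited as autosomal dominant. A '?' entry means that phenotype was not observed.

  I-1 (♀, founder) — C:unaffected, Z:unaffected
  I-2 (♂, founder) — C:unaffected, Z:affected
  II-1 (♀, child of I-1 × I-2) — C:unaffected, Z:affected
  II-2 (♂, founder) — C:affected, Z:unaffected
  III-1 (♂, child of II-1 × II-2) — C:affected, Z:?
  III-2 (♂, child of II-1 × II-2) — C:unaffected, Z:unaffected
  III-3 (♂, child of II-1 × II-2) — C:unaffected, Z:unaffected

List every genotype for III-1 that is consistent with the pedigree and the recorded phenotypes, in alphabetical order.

C/I-1 un ·: cc
C/I-2 un ·: cc
C/II-1 un I-1×I-2: cc
C/II-2 aff ·: Cc
C/III-1 aff II-1×II-2: Cc
C/III-2 un II-1×II-2: cc
C/III-3 un II-1×II-2: cc
⇒ C over [I-1,I-2,II-1,II-2,III-1,III-2,III-3]: 1 consistent
Z/I-1 un ·: zz
Z/I-2 aff ·: Zz|ZZ
Z/II-1 aff I-1×I-2: Zz
Z/II-2 un ·: zz
Z/III-1 ? II-1×II-2: zz|Zz
Z/III-2 un II-1×II-2: zz
Z/III-3 un II-1×II-2: zz
⇒ Z over [I-1,I-2,II-1,II-2,III-1,III-2,III-3]: 4 consistent

III-1 ∈ {Cc Zz, Cc zz}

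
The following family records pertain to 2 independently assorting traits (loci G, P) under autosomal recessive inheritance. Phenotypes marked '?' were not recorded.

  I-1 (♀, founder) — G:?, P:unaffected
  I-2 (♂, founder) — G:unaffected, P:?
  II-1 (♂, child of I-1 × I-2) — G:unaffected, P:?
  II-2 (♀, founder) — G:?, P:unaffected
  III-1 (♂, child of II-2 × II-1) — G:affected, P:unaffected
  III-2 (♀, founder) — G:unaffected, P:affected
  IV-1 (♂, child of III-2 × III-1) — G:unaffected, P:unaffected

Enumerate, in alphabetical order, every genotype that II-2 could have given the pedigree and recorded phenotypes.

II-2 ∈ {Gg PP, Gg Pp, gg PP, gg Pp}

G/I-1 ? ·: GG|Gg|gg
G/I-2 un ·: GG|Gg
G/II-1 un I-1×I-2: Gg
G/II-2 ? ·: Gg|gg
G/III-1 aff II-2×II-1: gg
G/III-2 un ·: GG|Gg
G/IV-1 un III-2×III-1: Gg
⇒ G over [I-1,I-2,II-1,II-2,III-1,III-2,IV-1]: 20 consistent
P/I-1 un ·: PP|Pp
P/I-2 ? ·: PP|Pp|pp
P/II-1 ? I-1×I-2: PP|Pp|pp
P/II-2 un ·: PP|Pp
P/III-1 un II-2×II-1: PP|Pp
P/III-2 aff ·: pp
P/IV-1 un III-2×III-1: Pp
⇒ P over [I-1,I-2,II-1,II-2,III-1,III-2,IV-1]: 36 consistent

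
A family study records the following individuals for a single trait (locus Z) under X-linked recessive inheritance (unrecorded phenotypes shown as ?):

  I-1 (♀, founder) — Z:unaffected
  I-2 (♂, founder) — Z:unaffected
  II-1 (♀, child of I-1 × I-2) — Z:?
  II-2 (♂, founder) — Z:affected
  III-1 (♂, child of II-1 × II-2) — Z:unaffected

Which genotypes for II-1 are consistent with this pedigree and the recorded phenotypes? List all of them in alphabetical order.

II-1 ∈ {X^ZX^Z, X^ZX^z}

Z/I-1 un ·: X^ZX^Z|X^ZX^z
Z/I-2 un ·: X^ZY
Z/II-1 ? I-1×I-2: X^ZX^Z|X^ZX^z
Z/II-2 aff ·: X^zY
Z/III-1 un II-1×II-2: X^ZY
⇒ Z over [I-1,I-2,II-1,II-2,III-1]: 3 consistent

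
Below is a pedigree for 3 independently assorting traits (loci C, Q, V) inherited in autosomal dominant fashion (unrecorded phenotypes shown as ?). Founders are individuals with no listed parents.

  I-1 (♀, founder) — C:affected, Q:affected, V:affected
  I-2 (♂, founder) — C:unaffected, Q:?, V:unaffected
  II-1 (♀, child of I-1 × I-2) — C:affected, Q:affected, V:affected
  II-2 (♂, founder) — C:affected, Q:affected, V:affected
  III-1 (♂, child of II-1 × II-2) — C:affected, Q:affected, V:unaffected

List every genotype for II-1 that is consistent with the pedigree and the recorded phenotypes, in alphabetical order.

C/I-1 aff ·: Cc|CC
C/I-2 un ·: cc
C/II-1 aff I-1×I-2: Cc
C/II-2 aff ·: Cc|CC
C/III-1 aff II-1×II-2: Cc|CC
⇒ C over [I-1,I-2,II-1,II-2,III-1]: 8 consistent
Q/I-1 aff ·: Qq|QQ
Q/I-2 ? ·: qq|Qq|QQ
Q/II-1 aff I-1×I-2: Qq|QQ
Q/II-2 aff ·: Qq|QQ
Q/III-1 aff II-1×II-2: Qq|QQ
⇒ Q over [I-1,I-2,II-1,II-2,III-1]: 32 consistent
V/I-1 aff ·: Vv|VV
V/I-2 un ·: vv
V/II-1 aff I-1×I-2: Vv
V/II-2 aff ·: Vv
V/III-1 un II-1×II-2: vv
⇒ V over [I-1,I-2,II-1,II-2,III-1]: 2 consistent

II-1 ∈ {Cc QQ Vv, Cc Qq Vv}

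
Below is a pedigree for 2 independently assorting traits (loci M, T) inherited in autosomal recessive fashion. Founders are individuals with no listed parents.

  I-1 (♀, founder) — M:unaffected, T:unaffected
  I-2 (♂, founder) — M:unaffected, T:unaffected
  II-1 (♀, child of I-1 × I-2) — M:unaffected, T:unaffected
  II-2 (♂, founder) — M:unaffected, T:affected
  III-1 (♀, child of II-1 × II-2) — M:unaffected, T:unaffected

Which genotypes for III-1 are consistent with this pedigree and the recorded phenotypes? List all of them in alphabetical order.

M/I-1 un ·: MM|Mm
M/I-2 un ·: MM|Mm
M/II-1 un I-1×I-2: MM|Mm
M/II-2 un ·: MM|Mm
M/III-1 un II-1×II-2: MM|Mm
⇒ M over [I-1,I-2,II-1,II-2,III-1]: 24 consistent
T/I-1 un ·: TT|Tt
T/I-2 un ·: TT|Tt
T/II-1 un I-1×I-2: TT|Tt
T/II-2 aff ·: tt
T/III-1 un II-1×II-2: Tt
⇒ T over [I-1,I-2,II-1,II-2,III-1]: 7 consistent

III-1 ∈ {MM Tt, Mm Tt}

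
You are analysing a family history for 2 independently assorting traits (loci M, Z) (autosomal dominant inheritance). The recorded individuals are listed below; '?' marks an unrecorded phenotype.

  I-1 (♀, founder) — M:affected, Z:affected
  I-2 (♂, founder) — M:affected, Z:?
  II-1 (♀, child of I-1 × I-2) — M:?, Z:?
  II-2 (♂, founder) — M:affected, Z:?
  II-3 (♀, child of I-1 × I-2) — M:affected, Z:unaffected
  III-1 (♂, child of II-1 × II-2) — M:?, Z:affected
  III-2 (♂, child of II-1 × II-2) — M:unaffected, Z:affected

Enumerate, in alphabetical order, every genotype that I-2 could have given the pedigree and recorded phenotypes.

I-2 ∈ {MM Zz, MM zz, Mm Zz, Mm zz}

M/I-1 aff ·: Mm|MM
M/I-2 aff ·: Mm|MM
M/II-1 ? I-1×I-2: mm|Mm
M/II-2 aff ·: Mm
M/II-3 aff I-1×I-2: Mm|MM
M/III-1 ? II-1×II-2: mm|Mm|MM
M/III-2 un II-1×II-2: mm
⇒ M over [I-1,I-2,II-1,II-2,II-3,III-1,III-2]: 22 consistent
Z/I-1 aff ·: Zz
Z/I-2 ? ·: zz|Zz
Z/II-1 ? I-1×I-2: zz|Zz|ZZ
Z/II-2 ? ·: zz|Zz|ZZ
Z/II-3 un I-1×I-2: zz
Z/III-1 aff II-1×II-2: Zz|ZZ
Z/III-2 aff II-1×II-2: Zz|ZZ
⇒ Z over [I-1,I-2,II-1,II-2,II-3,III-1,III-2]: 28 consistent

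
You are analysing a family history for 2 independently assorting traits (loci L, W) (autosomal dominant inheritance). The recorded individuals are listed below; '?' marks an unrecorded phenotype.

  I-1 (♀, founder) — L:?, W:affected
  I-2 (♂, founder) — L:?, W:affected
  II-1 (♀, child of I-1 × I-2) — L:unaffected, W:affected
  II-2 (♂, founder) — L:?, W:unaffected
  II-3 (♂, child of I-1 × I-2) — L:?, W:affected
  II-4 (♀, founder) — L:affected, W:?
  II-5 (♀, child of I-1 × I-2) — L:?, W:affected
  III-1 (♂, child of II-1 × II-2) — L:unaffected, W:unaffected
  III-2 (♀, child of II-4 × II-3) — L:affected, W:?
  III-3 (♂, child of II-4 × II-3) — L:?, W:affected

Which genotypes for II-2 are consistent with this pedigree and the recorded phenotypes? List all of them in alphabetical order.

L/I-1 ? ·: ll|Ll
L/I-2 ? ·: ll|Ll
L/II-1 un I-1×I-2: ll
L/II-2 ? ·: ll|Ll
L/II-3 ? I-1×I-2: ll|Ll|LL
L/II-4 aff ·: Ll|LL
L/II-5 ? I-1×I-2: ll|Ll|LL
L/III-1 un II-1×II-2: ll
L/III-2 aff II-4×II-3: Ll|LL
L/III-3 ? II-4×II-3: ll|Ll|LL
⇒ L over [I-1,I-2,II-1,II-2,II-3,II-4,II-5,III-1,III-2,III-3]: 218 consistent
W/I-1 aff ·: Ww|WW
W/I-2 aff ·: Ww|WW
W/II-1 aff I-1×I-2: Ww
W/II-2 un ·: ww
W/II-3 aff I-1×I-2: Ww|WW
W/II-4 ? ·: ww|Ww|WW
W/II-5 aff I-1×I-2: Ww|WW
W/III-1 un II-1×II-2: ww
W/III-2 ? II-4×II-3: ww|Ww|WW
W/III-3 aff II-4×II-3: Ww|WW
⇒ W over [I-1,I-2,II-1,II-2,II-3,II-4,II-5,III-1,III-2,III-3]: 108 consistent

II-2 ∈ {Ll ww, ll ww}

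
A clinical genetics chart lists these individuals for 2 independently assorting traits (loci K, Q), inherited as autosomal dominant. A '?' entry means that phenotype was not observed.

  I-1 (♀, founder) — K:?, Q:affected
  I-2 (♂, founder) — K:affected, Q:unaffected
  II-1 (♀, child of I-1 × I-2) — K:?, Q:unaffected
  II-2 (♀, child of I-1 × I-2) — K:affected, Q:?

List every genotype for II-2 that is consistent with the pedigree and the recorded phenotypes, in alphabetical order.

II-2 ∈ {KK Qq, KK qq, Kk Qq, Kk qq}

K/I-1 ? ·: kk|Kk|KK
K/I-2 aff ·: Kk|KK
K/II-1 ? I-1×I-2: kk|Kk|KK
K/II-2 aff I-1×I-2: Kk|KK
⇒ K over [I-1,I-2,II-1,II-2]: 18 consistent
Q/I-1 aff ·: Qq
Q/I-2 un ·: qq
Q/II-1 un I-1×I-2: qq
Q/II-2 ? I-1×I-2: qq|Qq
⇒ Q over [I-1,I-2,II-1,II-2]: 2 consistent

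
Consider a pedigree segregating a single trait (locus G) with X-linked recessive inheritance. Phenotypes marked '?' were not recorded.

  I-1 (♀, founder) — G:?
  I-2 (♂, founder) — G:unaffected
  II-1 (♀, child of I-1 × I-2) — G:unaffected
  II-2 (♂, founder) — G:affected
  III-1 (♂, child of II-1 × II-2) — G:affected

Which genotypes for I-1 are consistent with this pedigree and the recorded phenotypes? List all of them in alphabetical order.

I-1 ∈ {X^GX^g, X^gX^g}

G/I-1 ? ·: X^GX^g|X^gX^g
G/I-2 un ·: X^GY
G/II-1 un I-1×I-2: X^GX^g
G/II-2 aff ·: X^gY
G/III-1 aff II-1×II-2: X^gY
⇒ G over [I-1,I-2,II-1,II-2,III-1]: 2 consistent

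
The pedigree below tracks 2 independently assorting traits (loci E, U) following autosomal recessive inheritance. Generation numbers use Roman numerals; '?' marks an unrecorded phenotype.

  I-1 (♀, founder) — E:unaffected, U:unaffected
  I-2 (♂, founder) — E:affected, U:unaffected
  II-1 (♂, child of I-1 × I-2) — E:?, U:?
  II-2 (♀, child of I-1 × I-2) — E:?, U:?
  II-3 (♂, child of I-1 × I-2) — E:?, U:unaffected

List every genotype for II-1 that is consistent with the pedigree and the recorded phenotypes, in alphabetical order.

II-1 ∈ {Ee UU, Ee Uu, Ee uu, ee UU, ee Uu, ee uu}

E/I-1 un ·: EE|Ee
E/I-2 aff ·: ee
E/II-1 ? I-1×I-2: Ee|ee
E/II-2 ? I-1×I-2: Ee|ee
E/II-3 ? I-1×I-2: Ee|ee
⇒ E over [I-1,I-2,II-1,II-2,II-3]: 9 consistent
U/I-1 un ·: UU|Uu
U/I-2 un ·: UU|Uu
U/II-1 ? I-1×I-2: UU|Uu|uu
U/II-2 ? I-1×I-2: UU|Uu|uu
U/II-3 un I-1×I-2: UU|Uu
⇒ U over [I-1,I-2,II-1,II-2,II-3]: 35 consistent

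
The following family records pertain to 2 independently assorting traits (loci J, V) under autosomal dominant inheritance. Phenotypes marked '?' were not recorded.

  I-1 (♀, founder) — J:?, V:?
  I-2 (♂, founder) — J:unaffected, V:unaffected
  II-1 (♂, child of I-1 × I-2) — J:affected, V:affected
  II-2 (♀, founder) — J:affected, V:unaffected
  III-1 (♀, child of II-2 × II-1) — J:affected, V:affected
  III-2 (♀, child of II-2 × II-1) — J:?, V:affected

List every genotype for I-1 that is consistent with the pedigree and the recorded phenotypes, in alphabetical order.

I-1 ∈ {JJ VV, JJ Vv, Jj VV, Jj Vv}

J/I-1 ? ·: Jj|JJ
J/I-2 un ·: jj
J/II-1 aff I-1×I-2: Jj
J/II-2 aff ·: Jj|JJ
J/III-1 aff II-2×II-1: Jj|JJ
J/III-2 ? II-2×II-1: jj|Jj|JJ
⇒ J over [I-1,I-2,II-1,II-2,III-1,III-2]: 20 consistent
V/I-1 ? ·: Vv|VV
V/I-2 un ·: vv
V/II-1 aff I-1×I-2: Vv
V/II-2 un ·: vv
V/III-1 aff II-2×II-1: Vv
V/III-2 aff II-2×II-1: Vv
⇒ V over [I-1,I-2,II-1,II-2,III-1,III-2]: 2 consistent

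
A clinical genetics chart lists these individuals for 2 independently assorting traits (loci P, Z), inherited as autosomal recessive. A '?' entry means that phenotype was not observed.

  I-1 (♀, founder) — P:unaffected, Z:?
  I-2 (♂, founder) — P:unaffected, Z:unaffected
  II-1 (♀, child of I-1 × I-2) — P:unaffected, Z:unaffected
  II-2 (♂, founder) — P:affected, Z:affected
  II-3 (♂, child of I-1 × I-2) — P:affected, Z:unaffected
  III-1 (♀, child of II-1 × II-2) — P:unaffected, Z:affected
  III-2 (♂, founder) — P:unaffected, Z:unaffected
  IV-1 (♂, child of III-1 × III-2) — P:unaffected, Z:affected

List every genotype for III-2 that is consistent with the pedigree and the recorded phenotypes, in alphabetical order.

III-2 ∈ {PP Zz, Pp Zz}

P/I-1 un ·: Pp
P/I-2 un ·: Pp
P/II-1 un I-1×I-2: PP|Pp
P/II-2 aff ·: pp
P/II-3 aff I-1×I-2: pp
P/III-1 un II-1×II-2: Pp
P/III-2 un ·: PP|Pp
P/IV-1 un III-1×III-2: PP|Pp
⇒ P over [I-1,I-2,II-1,II-2,II-3,III-1,III-2,IV-1]: 8 consistent
Z/I-1 ? ·: ZZ|Zz|zz
Z/I-2 un ·: ZZ|Zz
Z/II-1 un I-1×I-2: Zz
Z/II-2 aff ·: zz
Z/II-3 un I-1×I-2: ZZ|Zz
Z/III-1 aff II-1×II-2: zz
Z/III-2 un ·: Zz
Z/IV-1 aff III-1×III-2: zz
⇒ Z over [I-1,I-2,II-1,II-2,II-3,III-1,III-2,IV-1]: 8 consistent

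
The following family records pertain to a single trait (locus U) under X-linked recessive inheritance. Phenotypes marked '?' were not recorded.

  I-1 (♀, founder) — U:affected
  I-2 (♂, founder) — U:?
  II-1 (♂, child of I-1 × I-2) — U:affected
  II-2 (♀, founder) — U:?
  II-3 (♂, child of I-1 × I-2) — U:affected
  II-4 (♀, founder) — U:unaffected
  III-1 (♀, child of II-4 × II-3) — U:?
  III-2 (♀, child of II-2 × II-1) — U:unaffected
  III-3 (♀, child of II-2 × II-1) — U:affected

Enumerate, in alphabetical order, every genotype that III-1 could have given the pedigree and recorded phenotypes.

III-1 ∈ {X^UX^u, X^uX^u}

U/I-1 aff ·: X^uX^u
U/I-2 ? ·: X^UY|X^uY
U/II-1 aff I-1×I-2: X^uY
U/II-2 ? ·: X^UX^u
U/II-3 aff I-1×I-2: X^uY
U/II-4 un ·: X^UX^U|X^UX^u
U/III-1 ? II-4×II-3: X^UX^u|X^uX^u
U/III-2 un II-2×II-1: X^UX^u
U/III-3 aff II-2×II-1: X^uX^u
⇒ U over [I-1,I-2,II-1,II-2,II-3,II-4,III-1,III-2,III-3]: 6 consistent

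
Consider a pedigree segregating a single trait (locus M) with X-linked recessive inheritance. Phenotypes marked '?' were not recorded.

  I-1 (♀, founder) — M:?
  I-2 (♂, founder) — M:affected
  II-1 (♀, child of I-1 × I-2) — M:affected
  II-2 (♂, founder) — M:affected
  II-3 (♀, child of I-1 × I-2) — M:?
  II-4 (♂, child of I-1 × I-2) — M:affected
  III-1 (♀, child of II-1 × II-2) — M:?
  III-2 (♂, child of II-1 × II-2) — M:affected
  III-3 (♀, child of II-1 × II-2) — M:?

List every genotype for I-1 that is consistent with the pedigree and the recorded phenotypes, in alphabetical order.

I-1 ∈ {X^MX^m, X^mX^m}

M/I-1 ? ·: X^MX^m|X^mX^m
M/I-2 aff ·: X^mY
M/II-1 aff I-1×I-2: X^mX^m
M/II-2 aff ·: X^mY
M/II-3 ? I-1×I-2: X^MX^m|X^mX^m
M/II-4 aff I-1×I-2: X^mY
M/III-1 ? II-1×II-2: X^mX^m
M/III-2 aff II-1×II-2: X^mY
M/III-3 ? II-1×II-2: X^mX^m
⇒ M over [I-1,I-2,II-1,II-2,II-3,II-4,III-1,III-2,III-3]: 3 consistent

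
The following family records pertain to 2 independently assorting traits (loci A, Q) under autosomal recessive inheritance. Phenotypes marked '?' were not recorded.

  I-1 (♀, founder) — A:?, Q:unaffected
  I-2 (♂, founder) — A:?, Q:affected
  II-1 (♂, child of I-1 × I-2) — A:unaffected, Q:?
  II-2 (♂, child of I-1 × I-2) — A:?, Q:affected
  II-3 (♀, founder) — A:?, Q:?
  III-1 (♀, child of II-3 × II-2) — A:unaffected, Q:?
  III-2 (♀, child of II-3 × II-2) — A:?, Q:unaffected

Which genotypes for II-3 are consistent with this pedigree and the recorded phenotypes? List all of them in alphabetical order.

II-3 ∈ {AA QQ, AA Qq, Aa QQ, Aa Qq, aa QQ, aa Qq}

A/I-1 ? ·: AA|Aa|aa
A/I-2 ? ·: AA|Aa|aa
A/II-1 un I-1×I-2: AA|Aa
A/II-2 ? I-1×I-2: AA|Aa|aa
A/II-3 ? ·: AA|Aa|aa
A/III-1 un II-3×II-2: AA|Aa
A/III-2 ? II-3×II-2: AA|Aa|aa
⇒ A over [I-1,I-2,II-1,II-2,II-3,III-1,III-2]: 174 consistent
Q/I-1 un ·: Qq
Q/I-2 aff ·: qq
Q/II-1 ? I-1×I-2: Qq|qq
Q/II-2 aff I-1×I-2: qq
Q/II-3 ? ·: QQ|Qq
Q/III-1 ? II-3×II-2: Qq|qq
Q/III-2 un II-3×II-2: Qq
⇒ Q over [I-1,I-2,II-1,II-2,II-3,III-1,III-2]: 6 consistent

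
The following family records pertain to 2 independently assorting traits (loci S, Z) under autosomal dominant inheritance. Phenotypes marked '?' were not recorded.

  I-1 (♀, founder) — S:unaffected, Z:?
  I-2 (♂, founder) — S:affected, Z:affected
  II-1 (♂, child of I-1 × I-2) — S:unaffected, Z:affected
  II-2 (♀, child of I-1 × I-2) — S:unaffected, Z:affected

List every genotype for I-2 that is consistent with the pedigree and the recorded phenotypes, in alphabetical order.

I-2 ∈ {Ss ZZ, Ss Zz}

S/I-1 un ·: ss
S/I-2 aff ·: Ss
S/II-1 un I-1×I-2: ss
S/II-2 un I-1×I-2: ss
⇒ S over [I-1,I-2,II-1,II-2]: 1 consistent
Z/I-1 ? ·: zz|Zz|ZZ
Z/I-2 aff ·: Zz|ZZ
Z/II-1 aff I-1×I-2: Zz|ZZ
Z/II-2 aff I-1×I-2: Zz|ZZ
⇒ Z over [I-1,I-2,II-1,II-2]: 15 consistent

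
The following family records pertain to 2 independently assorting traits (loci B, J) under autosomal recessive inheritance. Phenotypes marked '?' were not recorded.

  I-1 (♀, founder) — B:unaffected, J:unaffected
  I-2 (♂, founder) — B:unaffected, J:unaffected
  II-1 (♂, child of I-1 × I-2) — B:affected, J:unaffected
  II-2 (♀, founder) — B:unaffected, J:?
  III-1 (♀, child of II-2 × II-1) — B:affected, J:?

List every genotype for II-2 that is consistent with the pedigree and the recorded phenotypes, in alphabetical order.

II-2 ∈ {Bb JJ, Bb Jj, Bb jj}

B/I-1 un ·: Bb
B/I-2 un ·: Bb
B/II-1 aff I-1×I-2: bb
B/II-2 un ·: Bb
B/III-1 aff II-2×II-1: bb
⇒ B over [I-1,I-2,II-1,II-2,III-1]: 1 consistent
J/I-1 un ·: JJ|Jj
J/I-2 un ·: JJ|Jj
J/II-1 un I-1×I-2: JJ|Jj
J/II-2 ? ·: JJ|Jj|jj
J/III-1 ? II-2×II-1: JJ|Jj|jj
⇒ J over [I-1,I-2,II-1,II-2,III-1]: 37 consistent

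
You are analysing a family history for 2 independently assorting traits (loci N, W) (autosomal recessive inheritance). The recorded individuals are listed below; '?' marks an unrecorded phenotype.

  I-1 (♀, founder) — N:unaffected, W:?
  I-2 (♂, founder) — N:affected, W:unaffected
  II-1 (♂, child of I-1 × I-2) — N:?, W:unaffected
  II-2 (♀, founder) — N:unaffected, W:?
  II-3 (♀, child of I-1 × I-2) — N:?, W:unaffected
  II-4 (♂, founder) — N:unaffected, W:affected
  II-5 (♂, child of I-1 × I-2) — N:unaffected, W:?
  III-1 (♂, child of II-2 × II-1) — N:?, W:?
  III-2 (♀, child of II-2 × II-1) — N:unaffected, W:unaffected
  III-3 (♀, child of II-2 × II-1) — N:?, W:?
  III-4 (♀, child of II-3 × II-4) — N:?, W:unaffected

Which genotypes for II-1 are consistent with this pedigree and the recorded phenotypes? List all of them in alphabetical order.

N/I-1 un ·: NN|Nn
N/I-2 aff ·: nn
N/II-1 ? I-1×I-2: Nn|nn
N/II-2 un ·: NN|Nn
N/II-3 ? I-1×I-2: Nn|nn
N/II-4 un ·: NN|Nn
N/II-5 un I-1×I-2: Nn
N/III-1 ? II-2×II-1: NN|Nn|nn
N/III-2 un II-2×II-1: NN|Nn
N/III-3 ? II-2×II-1: NN|Nn|nn
N/III-4 ? II-3×II-4: NN|Nn|nn
⇒ N over [I-1,I-2,II-1,II-2,II-3,II-4,II-5,III-1,III-2,III-3,III-4]: 378 consistent
W/I-1 ? ·: WW|Ww|ww
W/I-2 un ·: WW|Ww
W/II-1 un I-1×I-2: WW|Ww
W/II-2 ? ·: WW|Ww|ww
W/II-3 un I-1×I-2: WW|Ww
W/II-4 aff ·: ww
W/II-5 ? I-1×I-2: WW|Ww|ww
W/III-1 ? II-2×II-1: WW|Ww|ww
W/III-2 un II-2×II-1: WW|Ww
W/III-3 ? II-2×II-1: WW|Ww|ww
W/III-4 un II-3×II-4: Ww
⇒ W over [I-1,I-2,II-1,II-2,II-3,II-4,II-5,III-1,III-2,III-3,III-4]: 660 consistent

II-1 ∈ {Nn WW, Nn Ww, nn WW, nn Ww}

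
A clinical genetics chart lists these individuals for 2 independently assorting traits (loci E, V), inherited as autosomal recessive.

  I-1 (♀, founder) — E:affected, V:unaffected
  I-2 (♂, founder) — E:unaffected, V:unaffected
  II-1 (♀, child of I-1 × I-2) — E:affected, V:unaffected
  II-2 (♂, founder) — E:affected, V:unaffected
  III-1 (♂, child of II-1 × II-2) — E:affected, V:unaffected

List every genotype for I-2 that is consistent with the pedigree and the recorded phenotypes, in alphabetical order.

E/I-1 aff ·: ee
E/I-2 un ·: Ee
E/II-1 aff I-1×I-2: ee
E/II-2 aff ·: ee
E/III-1 aff II-1×II-2: ee
⇒ E over [I-1,I-2,II-1,II-2,III-1]: 1 consistent
V/I-1 un ·: VV|Vv
V/I-2 un ·: VV|Vv
V/II-1 un I-1×I-2: VV|Vv
V/II-2 un ·: VV|Vv
V/III-1 un II-1×II-2: VV|Vv
⇒ V over [I-1,I-2,II-1,II-2,III-1]: 24 consistent

I-2 ∈ {Ee VV, Ee Vv}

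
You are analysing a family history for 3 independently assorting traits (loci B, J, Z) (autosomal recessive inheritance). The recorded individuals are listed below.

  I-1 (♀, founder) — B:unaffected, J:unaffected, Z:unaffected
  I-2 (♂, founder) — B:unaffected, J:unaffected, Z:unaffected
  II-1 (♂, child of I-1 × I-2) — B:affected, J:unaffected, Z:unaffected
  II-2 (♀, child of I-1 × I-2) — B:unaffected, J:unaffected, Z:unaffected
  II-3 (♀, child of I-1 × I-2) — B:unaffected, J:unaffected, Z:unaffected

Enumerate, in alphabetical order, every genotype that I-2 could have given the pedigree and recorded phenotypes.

B/I-1 un ·: Bb
B/I-2 un ·: Bb
B/II-1 aff I-1×I-2: bb
B/II-2 un I-1×I-2: BB|Bb
B/II-3 un I-1×I-2: BB|Bb
⇒ B over [I-1,I-2,II-1,II-2,II-3]: 4 consistent
J/I-1 un ·: JJ|Jj
J/I-2 un ·: JJ|Jj
J/II-1 un I-1×I-2: JJ|Jj
J/II-2 un I-1×I-2: JJ|Jj
J/II-3 un I-1×I-2: JJ|Jj
⇒ J over [I-1,I-2,II-1,II-2,II-3]: 25 consistent
Z/I-1 un ·: ZZ|Zz
Z/I-2 un ·: ZZ|Zz
Z/II-1 un I-1×I-2: ZZ|Zz
Z/II-2 un I-1×I-2: ZZ|Zz
Z/II-3 un I-1×I-2: ZZ|Zz
⇒ Z over [I-1,I-2,II-1,II-2,II-3]: 25 consistent

I-2 ∈ {Bb JJ ZZ, Bb JJ Zz, Bb Jj ZZ, Bb Jj Zz}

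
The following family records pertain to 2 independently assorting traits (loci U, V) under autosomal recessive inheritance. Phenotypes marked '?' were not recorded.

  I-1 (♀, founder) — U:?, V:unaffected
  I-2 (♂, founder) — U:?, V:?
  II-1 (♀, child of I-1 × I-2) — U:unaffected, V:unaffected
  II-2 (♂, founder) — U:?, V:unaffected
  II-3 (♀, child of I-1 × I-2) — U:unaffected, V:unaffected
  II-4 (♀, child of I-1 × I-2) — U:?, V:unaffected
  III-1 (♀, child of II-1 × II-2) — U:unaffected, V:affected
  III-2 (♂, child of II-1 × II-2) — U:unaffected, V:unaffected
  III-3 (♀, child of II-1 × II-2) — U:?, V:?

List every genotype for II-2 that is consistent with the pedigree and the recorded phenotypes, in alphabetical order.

U/I-1 ? ·: UU|Uu|uu
U/I-2 ? ·: UU|Uu|uu
U/II-1 un I-1×I-2: UU|Uu
U/II-2 ? ·: UU|Uu|uu
U/II-3 un I-1×I-2: UU|Uu
U/II-4 ? I-1×I-2: UU|Uu|uu
U/III-1 un II-1×II-2: UU|Uu
U/III-2 un II-1×II-2: UU|Uu
U/III-3 ? II-1×II-2: UU|Uu|uu
⇒ U over [I-1,I-2,II-1,II-2,II-3,II-4,III-1,III-2,III-3]: 590 consistent
V/I-1 un ·: VV|Vv
V/I-2 ? ·: VV|Vv|vv
V/II-1 un I-1×I-2: Vv
V/II-2 un ·: Vv
V/II-3 un I-1×I-2: VV|Vv
V/II-4 un I-1×I-2: VV|Vv
V/III-1 aff II-1×II-2: vv
V/III-2 un II-1×II-2: VV|Vv
V/III-3 ? II-1×II-2: VV|Vv|vv
⇒ V over [I-1,I-2,II-1,II-2,II-3,II-4,III-1,III-2,III-3]: 84 consistent

II-2 ∈ {UU Vv, Uu Vv, uu Vv}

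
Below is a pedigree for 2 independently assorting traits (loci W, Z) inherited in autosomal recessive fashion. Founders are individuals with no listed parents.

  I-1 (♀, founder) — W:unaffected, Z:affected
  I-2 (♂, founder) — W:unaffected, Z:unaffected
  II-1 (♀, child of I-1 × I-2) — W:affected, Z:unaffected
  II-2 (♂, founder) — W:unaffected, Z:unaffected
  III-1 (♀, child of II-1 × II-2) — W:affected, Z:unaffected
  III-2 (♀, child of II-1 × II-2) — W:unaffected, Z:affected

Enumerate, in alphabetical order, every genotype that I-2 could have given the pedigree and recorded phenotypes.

I-2 ∈ {Ww ZZ, Ww Zz}

W/I-1 un ·: Ww
W/I-2 un ·: Ww
W/II-1 aff I-1×I-2: ww
W/II-2 un ·: Ww
W/III-1 aff II-1×II-2: ww
W/III-2 un II-1×II-2: Ww
⇒ W over [I-1,I-2,II-1,II-2,III-1,III-2]: 1 consistent
Z/I-1 aff ·: zz
Z/I-2 un ·: ZZ|Zz
Z/II-1 un I-1×I-2: Zz
Z/II-2 un ·: Zz
Z/III-1 un II-1×II-2: ZZ|Zz
Z/III-2 aff II-1×II-2: zz
⇒ Z over [I-1,I-2,II-1,II-2,III-1,III-2]: 4 consistent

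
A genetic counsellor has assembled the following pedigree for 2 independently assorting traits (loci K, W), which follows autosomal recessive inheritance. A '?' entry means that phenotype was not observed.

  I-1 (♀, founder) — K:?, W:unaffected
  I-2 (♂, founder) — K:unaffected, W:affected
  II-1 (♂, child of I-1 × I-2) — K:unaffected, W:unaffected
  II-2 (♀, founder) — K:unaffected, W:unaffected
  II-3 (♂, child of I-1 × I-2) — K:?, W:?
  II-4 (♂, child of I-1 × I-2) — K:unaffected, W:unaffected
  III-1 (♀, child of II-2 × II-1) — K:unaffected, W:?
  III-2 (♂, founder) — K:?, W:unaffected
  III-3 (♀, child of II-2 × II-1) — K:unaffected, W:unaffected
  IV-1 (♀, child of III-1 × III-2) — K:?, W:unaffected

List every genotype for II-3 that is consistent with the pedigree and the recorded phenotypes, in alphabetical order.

K/I-1 ? ·: KK|Kk|kk
K/I-2 un ·: KK|Kk
K/II-1 un I-1×I-2: KK|Kk
K/II-2 un ·: KK|Kk
K/II-3 ? I-1×I-2: KK|Kk|kk
K/II-4 un I-1×I-2: KK|Kk
K/III-1 un II-2×II-1: KK|Kk
K/III-2 ? ·: KK|Kk|kk
K/III-3 un II-2×II-1: KK|Kk
K/IV-1 ? III-1×III-2: KK|Kk|kk
⇒ K over [I-1,I-2,II-1,II-2,II-3,II-4,III-1,III-2,III-3,IV-1]: 1138 consistent
W/I-1 un ·: WW|Ww
W/I-2 aff ·: ww
W/II-1 un I-1×I-2: Ww
W/II-2 un ·: WW|Ww
W/II-3 ? I-1×I-2: Ww|ww
W/II-4 un I-1×I-2: Ww
W/III-1 ? II-2×II-1: WW|Ww|ww
W/III-2 un ·: WW|Ww
W/III-3 un II-2×II-1: WW|Ww
W/IV-1 un III-1×III-2: WW|Ww
⇒ W over [I-1,I-2,II-1,II-2,II-3,II-4,III-1,III-2,III-3,IV-1]: 96 consistent

II-3 ∈ {KK Ww, KK ww, Kk Ww, Kk ww, kk Ww, kk ww}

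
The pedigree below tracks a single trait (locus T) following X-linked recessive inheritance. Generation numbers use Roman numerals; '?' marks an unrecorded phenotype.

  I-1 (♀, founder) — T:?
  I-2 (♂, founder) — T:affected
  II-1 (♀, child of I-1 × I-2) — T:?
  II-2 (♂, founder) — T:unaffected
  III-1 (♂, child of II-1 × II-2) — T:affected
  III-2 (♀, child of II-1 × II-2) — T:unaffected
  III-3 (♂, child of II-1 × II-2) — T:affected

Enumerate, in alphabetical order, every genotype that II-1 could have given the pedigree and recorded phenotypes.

T/I-1 ? ·: X^TX^T|X^TX^t|X^tX^t
T/I-2 aff ·: X^tY
T/II-1 ? I-1×I-2: X^TX^t|X^tX^t
T/II-2 un ·: X^TY
T/III-1 aff II-1×II-2: X^tY
T/III-2 un II-1×II-2: X^TX^T|X^TX^t
T/III-3 aff II-1×II-2: X^tY
⇒ T over [I-1,I-2,II-1,II-2,III-1,III-2,III-3]: 6 consistent

II-1 ∈ {X^TX^t, X^tX^t}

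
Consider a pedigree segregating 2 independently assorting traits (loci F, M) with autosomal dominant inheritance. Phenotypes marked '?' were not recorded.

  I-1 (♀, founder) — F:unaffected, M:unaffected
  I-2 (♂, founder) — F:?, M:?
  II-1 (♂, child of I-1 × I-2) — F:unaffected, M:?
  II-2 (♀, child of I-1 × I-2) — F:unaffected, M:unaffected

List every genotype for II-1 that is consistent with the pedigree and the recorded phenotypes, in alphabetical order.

F/I-1 un ·: ff
F/I-2 ? ·: ff|Ff
F/II-1 un I-1×I-2: ff
F/II-2 un I-1×I-2: ff
⇒ F over [I-1,I-2,II-1,II-2]: 2 consistent
M/I-1 un ·: mm
M/I-2 ? ·: mm|Mm
M/II-1 ? I-1×I-2: mm|Mm
M/II-2 un I-1×I-2: mm
⇒ M over [I-1,I-2,II-1,II-2]: 3 consistent

II-1 ∈ {ff Mm, ff mm}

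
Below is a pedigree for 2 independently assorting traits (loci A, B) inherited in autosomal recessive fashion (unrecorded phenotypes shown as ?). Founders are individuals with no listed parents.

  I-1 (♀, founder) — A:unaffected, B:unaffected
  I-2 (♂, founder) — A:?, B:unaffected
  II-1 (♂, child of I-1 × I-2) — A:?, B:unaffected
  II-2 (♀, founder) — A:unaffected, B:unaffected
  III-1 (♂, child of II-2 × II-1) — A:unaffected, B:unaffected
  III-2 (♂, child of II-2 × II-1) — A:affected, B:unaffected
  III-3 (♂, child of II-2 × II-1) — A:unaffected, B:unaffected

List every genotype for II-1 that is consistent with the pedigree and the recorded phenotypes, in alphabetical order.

II-1 ∈ {Aa BB, Aa Bb, aa BB, aa Bb}

A/I-1 un ·: AA|Aa
A/I-2 ? ·: AA|Aa|aa
A/II-1 ? I-1×I-2: Aa|aa
A/II-2 un ·: Aa
A/III-1 un II-2×II-1: AA|Aa
A/III-2 aff II-2×II-1: aa
A/III-3 un II-2×II-1: AA|Aa
⇒ A over [I-1,I-2,II-1,II-2,III-1,III-2,III-3]: 22 consistent
B/I-1 un ·: BB|Bb
B/I-2 un ·: BB|Bb
B/II-1 un I-1×I-2: BB|Bb
B/II-2 un ·: BB|Bb
B/III-1 un II-2×II-1: BB|Bb
B/III-2 un II-2×II-1: BB|Bb
B/III-3 un II-2×II-1: BB|Bb
⇒ B over [I-1,I-2,II-1,II-2,III-1,III-2,III-3]: 84 consistent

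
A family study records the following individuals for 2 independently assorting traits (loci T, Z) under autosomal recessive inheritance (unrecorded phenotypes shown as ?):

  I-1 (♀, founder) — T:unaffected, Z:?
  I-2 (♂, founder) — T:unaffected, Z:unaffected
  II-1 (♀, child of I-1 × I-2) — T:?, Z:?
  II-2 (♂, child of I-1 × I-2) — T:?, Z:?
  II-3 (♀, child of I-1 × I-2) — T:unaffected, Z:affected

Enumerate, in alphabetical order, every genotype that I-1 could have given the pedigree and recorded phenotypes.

I-1 ∈ {TT Zz, TT zz, Tt Zz, Tt zz}

T/I-1 un ·: TT|Tt
T/I-2 un ·: TT|Tt
T/II-1 ? I-1×I-2: TT|Tt|tt
T/II-2 ? I-1×I-2: TT|Tt|tt
T/II-3 un I-1×I-2: TT|Tt
⇒ T over [I-1,I-2,II-1,II-2,II-3]: 35 consistent
Z/I-1 ? ·: Zz|zz
Z/I-2 un ·: Zz
Z/II-1 ? I-1×I-2: ZZ|Zz|zz
Z/II-2 ? I-1×I-2: ZZ|Zz|zz
Z/II-3 aff I-1×I-2: zz
⇒ Z over [I-1,I-2,II-1,II-2,II-3]: 13 consistent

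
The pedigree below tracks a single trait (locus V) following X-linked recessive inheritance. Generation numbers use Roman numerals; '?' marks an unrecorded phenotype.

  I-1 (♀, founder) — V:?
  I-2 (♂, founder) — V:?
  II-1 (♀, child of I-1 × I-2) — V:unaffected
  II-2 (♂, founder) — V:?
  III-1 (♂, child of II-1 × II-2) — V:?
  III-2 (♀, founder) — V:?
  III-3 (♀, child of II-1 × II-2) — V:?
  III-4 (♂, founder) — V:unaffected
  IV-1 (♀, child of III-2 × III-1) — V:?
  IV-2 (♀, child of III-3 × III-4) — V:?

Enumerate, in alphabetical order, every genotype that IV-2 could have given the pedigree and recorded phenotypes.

IV-2 ∈ {X^VX^V, X^VX^v}

V/I-1 ? ·: X^VX^V|X^VX^v|X^vX^v
V/I-2 ? ·: X^VY|X^vY
V/II-1 un I-1×I-2: X^VX^V|X^VX^v
V/II-2 ? ·: X^VY|X^vY
V/III-1 ? II-1×II-2: X^VY|X^vY
V/III-2 ? ·: X^VX^V|X^VX^v|X^vX^v
V/III-3 ? II-1×II-2: X^VX^V|X^VX^v|X^vX^v
V/III-4 un ·: X^VY
V/IV-1 ? III-2×III-1: X^VX^V|X^VX^v|X^vX^v
V/IV-2 ? III-3×III-4: X^VX^V|X^VX^v
⇒ V over [I-1,I-2,II-1,II-2,III-1,III-2,III-3,III-4,IV-1,IV-2]: 216 consistent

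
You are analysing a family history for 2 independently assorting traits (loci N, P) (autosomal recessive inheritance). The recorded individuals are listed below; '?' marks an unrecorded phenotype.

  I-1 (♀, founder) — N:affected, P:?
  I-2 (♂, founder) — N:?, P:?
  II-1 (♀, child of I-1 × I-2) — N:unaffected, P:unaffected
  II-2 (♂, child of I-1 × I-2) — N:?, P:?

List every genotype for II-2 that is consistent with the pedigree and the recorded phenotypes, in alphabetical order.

N/I-1 aff ·: nn
N/I-2 ? ·: NN|Nn
N/II-1 un I-1×I-2: Nn
N/II-2 ? I-1×I-2: Nn|nn
⇒ N over [I-1,I-2,II-1,II-2]: 3 consistent
P/I-1 ? ·: PP|Pp|pp
P/I-2 ? ·: PP|Pp|pp
P/II-1 un I-1×I-2: PP|Pp
P/II-2 ? I-1×I-2: PP|Pp|pp
⇒ P over [I-1,I-2,II-1,II-2]: 21 consistent

II-2 ∈ {Nn PP, Nn Pp, Nn pp, nn PP, nn Pp, nn pp}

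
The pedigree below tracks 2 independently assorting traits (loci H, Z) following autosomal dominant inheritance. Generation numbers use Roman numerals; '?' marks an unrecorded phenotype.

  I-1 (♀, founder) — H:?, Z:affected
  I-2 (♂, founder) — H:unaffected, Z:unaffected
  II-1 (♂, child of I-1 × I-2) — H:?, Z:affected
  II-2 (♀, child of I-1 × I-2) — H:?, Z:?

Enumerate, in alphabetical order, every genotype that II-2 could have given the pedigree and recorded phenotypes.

H/I-1 ? ·: hh|Hh|HH
H/I-2 un ·: hh
H/II-1 ? I-1×I-2: hh|Hh
H/II-2 ? I-1×I-2: hh|Hh
⇒ H over [I-1,I-2,II-1,II-2]: 6 consistent
Z/I-1 aff ·: Zz|ZZ
Z/I-2 un ·: zz
Z/II-1 aff I-1×I-2: Zz
Z/II-2 ? I-1×I-2: zz|Zz
⇒ Z over [I-1,I-2,II-1,II-2]: 3 consistent

II-2 ∈ {Hh Zz, Hh zz, hh Zz, hh zz}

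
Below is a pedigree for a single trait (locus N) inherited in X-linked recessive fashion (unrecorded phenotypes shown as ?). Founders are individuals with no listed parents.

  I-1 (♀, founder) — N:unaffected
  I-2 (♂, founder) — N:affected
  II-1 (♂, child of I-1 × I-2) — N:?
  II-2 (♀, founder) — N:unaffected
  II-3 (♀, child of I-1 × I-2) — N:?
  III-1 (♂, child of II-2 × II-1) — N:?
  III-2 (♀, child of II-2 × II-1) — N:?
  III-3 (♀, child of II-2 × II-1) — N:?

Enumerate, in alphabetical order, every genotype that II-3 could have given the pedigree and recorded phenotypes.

II-3 ∈ {X^NX^n, X^nX^n}

N/I-1 un ·: X^NX^N|X^NX^n
N/I-2 aff ·: X^nY
N/II-1 ? I-1×I-2: X^NY|X^nY
N/II-2 un ·: X^NX^N|X^NX^n
N/II-3 ? I-1×I-2: X^NX^n|X^nX^n
N/III-1 ? II-2×II-1: X^NY|X^nY
N/III-2 ? II-2×II-1: X^NX^N|X^NX^n|X^nX^n
N/III-3 ? II-2×II-1: X^NX^N|X^NX^n|X^nX^n
⇒ N over [I-1,I-2,II-1,II-2,II-3,III-1,III-2,III-3]: 45 consistent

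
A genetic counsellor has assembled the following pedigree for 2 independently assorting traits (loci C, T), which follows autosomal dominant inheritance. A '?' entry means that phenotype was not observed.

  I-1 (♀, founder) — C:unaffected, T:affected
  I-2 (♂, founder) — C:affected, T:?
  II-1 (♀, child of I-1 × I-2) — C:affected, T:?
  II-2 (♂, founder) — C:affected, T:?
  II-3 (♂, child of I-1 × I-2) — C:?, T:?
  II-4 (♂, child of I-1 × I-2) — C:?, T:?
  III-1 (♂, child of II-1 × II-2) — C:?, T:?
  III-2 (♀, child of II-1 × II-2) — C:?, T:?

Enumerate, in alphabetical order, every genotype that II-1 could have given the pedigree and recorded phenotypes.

C/I-1 un ·: cc
C/I-2 aff ·: Cc|CC
C/II-1 aff I-1×I-2: Cc
C/II-2 aff ·: Cc|CC
C/II-3 ? I-1×I-2: cc|Cc
C/II-4 ? I-1×I-2: cc|Cc
C/III-1 ? II-1×II-2: cc|Cc|CC
C/III-2 ? II-1×II-2: cc|Cc|CC
⇒ C over [I-1,I-2,II-1,II-2,II-3,II-4,III-1,III-2]: 65 consistent
T/I-1 aff ·: Tt|TT
T/I-2 ? ·: tt|Tt|TT
T/II-1 ? I-1×I-2: tt|Tt|TT
T/II-2 ? ·: tt|Tt|TT
T/II-3 ? I-1×I-2: tt|Tt|TT
T/II-4 ? I-1×I-2: tt|Tt|TT
T/III-1 ? II-1×II-2: tt|Tt|TT
T/III-2 ? II-1×II-2: tt|Tt|TT
⇒ T over [I-1,I-2,II-1,II-2,II-3,II-4,III-1,III-2]: 560 consistent

II-1 ∈ {Cc TT, Cc Tt, Cc tt}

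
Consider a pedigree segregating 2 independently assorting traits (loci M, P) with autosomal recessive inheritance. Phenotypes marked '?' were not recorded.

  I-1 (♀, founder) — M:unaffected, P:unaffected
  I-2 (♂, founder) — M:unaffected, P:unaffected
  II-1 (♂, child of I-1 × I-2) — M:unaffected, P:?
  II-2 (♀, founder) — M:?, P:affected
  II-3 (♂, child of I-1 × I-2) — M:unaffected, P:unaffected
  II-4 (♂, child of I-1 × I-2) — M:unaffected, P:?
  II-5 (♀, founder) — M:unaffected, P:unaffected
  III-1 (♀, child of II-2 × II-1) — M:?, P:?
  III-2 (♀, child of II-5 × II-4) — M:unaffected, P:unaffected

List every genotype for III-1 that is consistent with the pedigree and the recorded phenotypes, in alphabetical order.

M/I-1 un ·: MM|Mm
M/I-2 un ·: MM|Mm
M/II-1 un I-1×I-2: MM|Mm
M/II-2 ? ·: MM|Mm|mm
M/II-3 un I-1×I-2: MM|Mm
M/II-4 un I-1×I-2: MM|Mm
M/II-5 un ·: MM|Mm
M/III-1 ? II-2×II-1: MM|Mm|mm
M/III-2 un II-5×II-4: MM|Mm
⇒ M over [I-1,I-2,II-1,II-2,II-3,II-4,II-5,III-1,III-2]: 474 consistent
P/I-1 un ·: PP|Pp
P/I-2 un ·: PP|Pp
P/II-1 ? I-1×I-2: PP|Pp|pp
P/II-2 aff ·: pp
P/II-3 un I-1×I-2: PP|Pp
P/II-4 ? I-1×I-2: PP|Pp|pp
P/II-5 un ·: PP|Pp
P/III-1 ? II-2×II-1: Pp|pp
P/III-2 un II-5×II-4: PP|Pp
⇒ P over [I-1,I-2,II-1,II-2,II-3,II-4,II-5,III-1,III-2]: 159 consistent

III-1 ∈ {MM Pp, MM pp, Mm Pp, Mm pp, mm Pp, mm pp}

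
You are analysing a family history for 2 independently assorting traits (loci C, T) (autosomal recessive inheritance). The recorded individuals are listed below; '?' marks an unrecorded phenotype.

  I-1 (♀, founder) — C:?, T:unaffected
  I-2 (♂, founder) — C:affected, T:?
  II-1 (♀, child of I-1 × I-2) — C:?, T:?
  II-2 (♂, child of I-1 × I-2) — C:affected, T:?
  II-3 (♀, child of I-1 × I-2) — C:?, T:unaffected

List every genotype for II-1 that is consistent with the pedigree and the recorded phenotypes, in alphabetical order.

C/I-1 ? ·: Cc|cc
C/I-2 aff ·: cc
C/II-1 ? I-1×I-2: Cc|cc
C/II-2 aff I-1×I-2: cc
C/II-3 ? I-1×I-2: Cc|cc
⇒ C over [I-1,I-2,II-1,II-2,II-3]: 5 consistent
T/I-1 un ·: TT|Tt
T/I-2 ? ·: TT|Tt|tt
T/II-1 ? I-1×I-2: TT|Tt|tt
T/II-2 ? I-1×I-2: TT|Tt|tt
T/II-3 un I-1×I-2: TT|Tt
⇒ T over [I-1,I-2,II-1,II-2,II-3]: 40 consistent

II-1 ∈ {Cc TT, Cc Tt, Cc tt, cc TT, cc Tt, cc tt}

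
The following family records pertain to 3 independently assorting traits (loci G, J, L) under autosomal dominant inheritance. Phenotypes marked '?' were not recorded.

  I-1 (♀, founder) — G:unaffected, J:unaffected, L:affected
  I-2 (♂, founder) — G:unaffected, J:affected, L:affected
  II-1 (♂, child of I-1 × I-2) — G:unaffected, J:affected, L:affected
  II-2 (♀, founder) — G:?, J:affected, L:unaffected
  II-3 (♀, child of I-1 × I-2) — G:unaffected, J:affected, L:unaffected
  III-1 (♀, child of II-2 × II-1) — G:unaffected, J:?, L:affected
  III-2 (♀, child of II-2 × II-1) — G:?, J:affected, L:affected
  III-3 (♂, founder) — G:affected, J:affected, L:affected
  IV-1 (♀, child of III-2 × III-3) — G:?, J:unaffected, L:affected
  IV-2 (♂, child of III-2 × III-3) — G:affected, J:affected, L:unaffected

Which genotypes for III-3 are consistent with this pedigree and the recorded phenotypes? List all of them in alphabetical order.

G/I-1 un ·: gg
G/I-2 un ·: gg
G/II-1 un I-1×I-2: gg
G/II-2 ? ·: gg|Gg
G/II-3 un I-1×I-2: gg
G/III-1 un II-2×II-1: gg
G/III-2 ? II-2×II-1: gg|Gg
G/III-3 aff ·: Gg|GG
G/IV-1 ? III-2×III-3: gg|Gg|GG
G/IV-2 aff III-2×III-3: Gg|GG
⇒ G over [I-1,I-2,II-1,II-2,II-3,III-1,III-2,III-3,IV-1,IV-2]: 16 consistent
J/I-1 un ·: jj
J/I-2 aff ·: Jj|JJ
J/II-1 aff I-1×I-2: Jj
J/II-2 aff ·: Jj|JJ
J/II-3 aff I-1×I-2: Jj
J/III-1 ? II-2×II-1: jj|Jj|JJ
J/III-2 aff II-2×II-1: Jj
J/III-3 aff ·: Jj
J/IV-1 un III-2×III-3: jj
J/IV-2 aff III-2×III-3: Jj|JJ
⇒ J over [I-1,I-2,II-1,II-2,II-3,III-1,III-2,III-3,IV-1,IV-2]: 20 consistent
L/I-1 aff ·: Ll
L/I-2 aff ·: Ll
L/II-1 aff I-1×I-2: Ll|LL
L/II-2 un ·: ll
L/II-3 un I-1×I-2: ll
L/III-1 aff II-2×II-1: Ll
L/III-2 aff II-2×II-1: Ll
L/III-3 aff ·: Ll
L/IV-1 aff III-2×III-3: Ll|LL
L/IV-2 un III-2×III-3: ll
⇒ L over [I-1,I-2,II-1,II-2,II-3,III-1,III-2,III-3,IV-1,IV-2]: 4 consistent

III-3 ∈ {GG Jj Ll, Gg Jj Ll}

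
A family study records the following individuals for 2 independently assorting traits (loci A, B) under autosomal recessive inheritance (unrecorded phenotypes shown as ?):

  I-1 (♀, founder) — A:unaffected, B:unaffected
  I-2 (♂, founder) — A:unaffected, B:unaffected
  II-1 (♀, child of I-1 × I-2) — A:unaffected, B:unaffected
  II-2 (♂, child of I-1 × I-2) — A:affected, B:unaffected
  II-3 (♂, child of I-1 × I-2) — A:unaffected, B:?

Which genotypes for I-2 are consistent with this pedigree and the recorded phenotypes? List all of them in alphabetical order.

I-2 ∈ {Aa BB, Aa Bb}

A/I-1 un ·: Aa
A/I-2 un ·: Aa
A/II-1 un I-1×I-2: AA|Aa
A/II-2 aff I-1×I-2: aa
A/II-3 un I-1×I-2: AA|Aa
⇒ A over [I-1,I-2,II-1,II-2,II-3]: 4 consistent
B/I-1 un ·: BB|Bb
B/I-2 un ·: BB|Bb
B/II-1 un I-1×I-2: BB|Bb
B/II-2 un I-1×I-2: BB|Bb
B/II-3 ? I-1×I-2: BB|Bb|bb
⇒ B over [I-1,I-2,II-1,II-2,II-3]: 29 consistent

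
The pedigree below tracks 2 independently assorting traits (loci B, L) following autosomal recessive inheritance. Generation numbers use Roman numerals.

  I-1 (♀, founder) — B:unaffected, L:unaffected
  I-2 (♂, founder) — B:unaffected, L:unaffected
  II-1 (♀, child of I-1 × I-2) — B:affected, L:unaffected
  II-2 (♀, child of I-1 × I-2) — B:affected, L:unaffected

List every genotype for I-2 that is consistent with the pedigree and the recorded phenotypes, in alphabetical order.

B/I-1 un ·: Bb
B/I-2 un ·: Bb
B/II-1 aff I-1×I-2: bb
B/II-2 aff I-1×I-2: bb
⇒ B over [I-1,I-2,II-1,II-2]: 1 consistent
L/I-1 un ·: LL|Ll
L/I-2 un ·: LL|Ll
L/II-1 un I-1×I-2: LL|Ll
L/II-2 un I-1×I-2: LL|Ll
⇒ L over [I-1,I-2,II-1,II-2]: 13 consistent

I-2 ∈ {Bb LL, Bb Ll}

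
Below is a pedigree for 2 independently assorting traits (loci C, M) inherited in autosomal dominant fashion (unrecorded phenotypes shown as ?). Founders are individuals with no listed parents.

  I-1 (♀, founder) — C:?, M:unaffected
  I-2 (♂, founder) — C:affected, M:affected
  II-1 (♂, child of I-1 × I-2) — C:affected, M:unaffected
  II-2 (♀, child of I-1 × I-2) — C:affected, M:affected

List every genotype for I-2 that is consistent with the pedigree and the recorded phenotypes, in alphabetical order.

C/I-1 ? ·: cc|Cc|CC
C/I-2 aff ·: Cc|CC
C/II-1 aff I-1×I-2: Cc|CC
C/II-2 aff I-1×I-2: Cc|CC
⇒ C over [I-1,I-2,II-1,II-2]: 15 consistent
M/I-1 un ·: mm
M/I-2 aff ·: Mm
M/II-1 un I-1×I-2: mm
M/II-2 aff I-1×I-2: Mm
⇒ M over [I-1,I-2,II-1,II-2]: 1 consistent

I-2 ∈ {CC Mm, Cc Mm}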